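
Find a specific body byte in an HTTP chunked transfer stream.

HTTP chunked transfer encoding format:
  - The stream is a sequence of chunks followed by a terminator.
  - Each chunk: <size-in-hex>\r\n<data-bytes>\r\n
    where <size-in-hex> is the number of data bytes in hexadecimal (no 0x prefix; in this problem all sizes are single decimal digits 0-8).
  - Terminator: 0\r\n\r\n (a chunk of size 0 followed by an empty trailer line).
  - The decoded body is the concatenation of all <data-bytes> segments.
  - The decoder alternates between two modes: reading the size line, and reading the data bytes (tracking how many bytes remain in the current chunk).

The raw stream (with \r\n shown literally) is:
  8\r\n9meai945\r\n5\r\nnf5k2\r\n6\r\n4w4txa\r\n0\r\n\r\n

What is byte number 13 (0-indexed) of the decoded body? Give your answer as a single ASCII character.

Chunk 1: stream[0..1]='8' size=0x8=8, data at stream[3..11]='9meai945' -> body[0..8], body so far='9meai945'
Chunk 2: stream[13..14]='5' size=0x5=5, data at stream[16..21]='nf5k2' -> body[8..13], body so far='9meai945nf5k2'
Chunk 3: stream[23..24]='6' size=0x6=6, data at stream[26..32]='4w4txa' -> body[13..19], body so far='9meai945nf5k24w4txa'
Chunk 4: stream[34..35]='0' size=0 (terminator). Final body='9meai945nf5k24w4txa' (19 bytes)
Body byte 13 = '4'

Answer: 4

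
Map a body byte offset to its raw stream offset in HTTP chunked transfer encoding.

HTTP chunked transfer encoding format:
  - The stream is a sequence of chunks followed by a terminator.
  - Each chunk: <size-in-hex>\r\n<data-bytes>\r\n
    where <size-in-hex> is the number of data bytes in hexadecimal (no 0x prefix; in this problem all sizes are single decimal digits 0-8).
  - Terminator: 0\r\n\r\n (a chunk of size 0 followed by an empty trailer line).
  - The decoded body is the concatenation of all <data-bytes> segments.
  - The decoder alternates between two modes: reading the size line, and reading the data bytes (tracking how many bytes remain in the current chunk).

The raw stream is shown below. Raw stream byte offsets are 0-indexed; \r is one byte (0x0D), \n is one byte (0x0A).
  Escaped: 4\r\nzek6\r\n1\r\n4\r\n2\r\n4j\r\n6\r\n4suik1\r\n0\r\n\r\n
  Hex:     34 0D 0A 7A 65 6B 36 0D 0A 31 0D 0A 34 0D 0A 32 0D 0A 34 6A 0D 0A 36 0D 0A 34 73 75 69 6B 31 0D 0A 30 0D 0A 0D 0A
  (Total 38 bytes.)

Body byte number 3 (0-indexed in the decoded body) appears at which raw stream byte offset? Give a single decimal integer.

Answer: 6

Derivation:
Chunk 1: stream[0..1]='4' size=0x4=4, data at stream[3..7]='zek6' -> body[0..4], body so far='zek6'
Chunk 2: stream[9..10]='1' size=0x1=1, data at stream[12..13]='4' -> body[4..5], body so far='zek64'
Chunk 3: stream[15..16]='2' size=0x2=2, data at stream[18..20]='4j' -> body[5..7], body so far='zek644j'
Chunk 4: stream[22..23]='6' size=0x6=6, data at stream[25..31]='4suik1' -> body[7..13], body so far='zek644j4suik1'
Chunk 5: stream[33..34]='0' size=0 (terminator). Final body='zek644j4suik1' (13 bytes)
Body byte 3 at stream offset 6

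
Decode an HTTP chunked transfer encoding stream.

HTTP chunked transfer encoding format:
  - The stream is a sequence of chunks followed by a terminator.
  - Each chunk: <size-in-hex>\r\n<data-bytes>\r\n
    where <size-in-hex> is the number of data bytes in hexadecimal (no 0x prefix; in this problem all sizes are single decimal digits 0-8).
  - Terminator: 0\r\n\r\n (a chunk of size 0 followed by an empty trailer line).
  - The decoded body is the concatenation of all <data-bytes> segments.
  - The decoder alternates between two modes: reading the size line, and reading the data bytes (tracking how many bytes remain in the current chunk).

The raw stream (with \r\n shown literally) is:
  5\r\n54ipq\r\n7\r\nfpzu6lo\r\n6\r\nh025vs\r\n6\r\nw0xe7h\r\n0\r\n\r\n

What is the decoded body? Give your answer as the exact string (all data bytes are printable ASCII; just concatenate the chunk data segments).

Answer: 54ipqfpzu6loh025vsw0xe7h

Derivation:
Chunk 1: stream[0..1]='5' size=0x5=5, data at stream[3..8]='54ipq' -> body[0..5], body so far='54ipq'
Chunk 2: stream[10..11]='7' size=0x7=7, data at stream[13..20]='fpzu6lo' -> body[5..12], body so far='54ipqfpzu6lo'
Chunk 3: stream[22..23]='6' size=0x6=6, data at stream[25..31]='h025vs' -> body[12..18], body so far='54ipqfpzu6loh025vs'
Chunk 4: stream[33..34]='6' size=0x6=6, data at stream[36..42]='w0xe7h' -> body[18..24], body so far='54ipqfpzu6loh025vsw0xe7h'
Chunk 5: stream[44..45]='0' size=0 (terminator). Final body='54ipqfpzu6loh025vsw0xe7h' (24 bytes)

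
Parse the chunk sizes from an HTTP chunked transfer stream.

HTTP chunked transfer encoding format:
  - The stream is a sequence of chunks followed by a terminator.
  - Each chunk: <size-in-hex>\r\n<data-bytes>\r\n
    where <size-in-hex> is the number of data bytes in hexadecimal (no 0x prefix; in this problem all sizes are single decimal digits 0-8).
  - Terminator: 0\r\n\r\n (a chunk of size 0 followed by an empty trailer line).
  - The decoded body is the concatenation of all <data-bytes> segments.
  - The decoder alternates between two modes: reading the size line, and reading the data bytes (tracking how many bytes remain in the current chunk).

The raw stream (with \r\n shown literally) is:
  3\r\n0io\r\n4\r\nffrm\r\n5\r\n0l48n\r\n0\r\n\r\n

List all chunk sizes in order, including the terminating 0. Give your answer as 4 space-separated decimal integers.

Answer: 3 4 5 0

Derivation:
Chunk 1: stream[0..1]='3' size=0x3=3, data at stream[3..6]='0io' -> body[0..3], body so far='0io'
Chunk 2: stream[8..9]='4' size=0x4=4, data at stream[11..15]='ffrm' -> body[3..7], body so far='0ioffrm'
Chunk 3: stream[17..18]='5' size=0x5=5, data at stream[20..25]='0l48n' -> body[7..12], body so far='0ioffrm0l48n'
Chunk 4: stream[27..28]='0' size=0 (terminator). Final body='0ioffrm0l48n' (12 bytes)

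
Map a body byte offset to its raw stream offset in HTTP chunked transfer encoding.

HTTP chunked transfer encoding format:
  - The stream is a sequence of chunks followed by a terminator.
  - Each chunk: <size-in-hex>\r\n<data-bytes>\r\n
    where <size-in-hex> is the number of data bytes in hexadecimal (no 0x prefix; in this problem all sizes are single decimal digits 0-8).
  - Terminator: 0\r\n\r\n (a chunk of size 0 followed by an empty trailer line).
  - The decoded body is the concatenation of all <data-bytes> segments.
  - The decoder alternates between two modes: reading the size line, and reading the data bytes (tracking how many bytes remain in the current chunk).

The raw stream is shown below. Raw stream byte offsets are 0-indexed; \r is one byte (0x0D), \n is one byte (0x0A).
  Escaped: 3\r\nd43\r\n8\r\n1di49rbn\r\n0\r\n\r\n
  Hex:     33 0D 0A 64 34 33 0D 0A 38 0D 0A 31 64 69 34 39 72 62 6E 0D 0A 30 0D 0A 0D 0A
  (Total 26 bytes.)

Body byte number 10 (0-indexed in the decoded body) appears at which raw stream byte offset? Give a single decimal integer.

Answer: 18

Derivation:
Chunk 1: stream[0..1]='3' size=0x3=3, data at stream[3..6]='d43' -> body[0..3], body so far='d43'
Chunk 2: stream[8..9]='8' size=0x8=8, data at stream[11..19]='1di49rbn' -> body[3..11], body so far='d431di49rbn'
Chunk 3: stream[21..22]='0' size=0 (terminator). Final body='d431di49rbn' (11 bytes)
Body byte 10 at stream offset 18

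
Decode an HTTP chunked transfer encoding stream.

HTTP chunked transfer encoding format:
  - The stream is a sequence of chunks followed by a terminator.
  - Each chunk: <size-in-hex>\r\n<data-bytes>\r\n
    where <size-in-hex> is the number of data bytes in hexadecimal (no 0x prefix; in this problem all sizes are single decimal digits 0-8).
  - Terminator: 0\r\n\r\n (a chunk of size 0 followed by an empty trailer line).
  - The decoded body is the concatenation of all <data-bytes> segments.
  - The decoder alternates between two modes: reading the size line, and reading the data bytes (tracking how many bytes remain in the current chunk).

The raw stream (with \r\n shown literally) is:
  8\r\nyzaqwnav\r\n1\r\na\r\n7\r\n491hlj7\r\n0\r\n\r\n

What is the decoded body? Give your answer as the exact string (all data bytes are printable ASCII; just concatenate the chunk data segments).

Chunk 1: stream[0..1]='8' size=0x8=8, data at stream[3..11]='yzaqwnav' -> body[0..8], body so far='yzaqwnav'
Chunk 2: stream[13..14]='1' size=0x1=1, data at stream[16..17]='a' -> body[8..9], body so far='yzaqwnava'
Chunk 3: stream[19..20]='7' size=0x7=7, data at stream[22..29]='491hlj7' -> body[9..16], body so far='yzaqwnava491hlj7'
Chunk 4: stream[31..32]='0' size=0 (terminator). Final body='yzaqwnava491hlj7' (16 bytes)

Answer: yzaqwnava491hlj7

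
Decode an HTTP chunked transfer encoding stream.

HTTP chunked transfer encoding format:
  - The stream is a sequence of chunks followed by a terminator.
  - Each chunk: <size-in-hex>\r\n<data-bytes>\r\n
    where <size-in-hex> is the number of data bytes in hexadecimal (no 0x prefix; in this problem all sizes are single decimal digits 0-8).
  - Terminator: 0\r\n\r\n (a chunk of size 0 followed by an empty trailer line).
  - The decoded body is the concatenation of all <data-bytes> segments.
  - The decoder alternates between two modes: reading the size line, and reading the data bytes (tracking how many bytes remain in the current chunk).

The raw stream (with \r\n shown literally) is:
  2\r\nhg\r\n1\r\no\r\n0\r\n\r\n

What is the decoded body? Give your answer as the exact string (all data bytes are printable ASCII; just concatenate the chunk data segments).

Answer: hgo

Derivation:
Chunk 1: stream[0..1]='2' size=0x2=2, data at stream[3..5]='hg' -> body[0..2], body so far='hg'
Chunk 2: stream[7..8]='1' size=0x1=1, data at stream[10..11]='o' -> body[2..3], body so far='hgo'
Chunk 3: stream[13..14]='0' size=0 (terminator). Final body='hgo' (3 bytes)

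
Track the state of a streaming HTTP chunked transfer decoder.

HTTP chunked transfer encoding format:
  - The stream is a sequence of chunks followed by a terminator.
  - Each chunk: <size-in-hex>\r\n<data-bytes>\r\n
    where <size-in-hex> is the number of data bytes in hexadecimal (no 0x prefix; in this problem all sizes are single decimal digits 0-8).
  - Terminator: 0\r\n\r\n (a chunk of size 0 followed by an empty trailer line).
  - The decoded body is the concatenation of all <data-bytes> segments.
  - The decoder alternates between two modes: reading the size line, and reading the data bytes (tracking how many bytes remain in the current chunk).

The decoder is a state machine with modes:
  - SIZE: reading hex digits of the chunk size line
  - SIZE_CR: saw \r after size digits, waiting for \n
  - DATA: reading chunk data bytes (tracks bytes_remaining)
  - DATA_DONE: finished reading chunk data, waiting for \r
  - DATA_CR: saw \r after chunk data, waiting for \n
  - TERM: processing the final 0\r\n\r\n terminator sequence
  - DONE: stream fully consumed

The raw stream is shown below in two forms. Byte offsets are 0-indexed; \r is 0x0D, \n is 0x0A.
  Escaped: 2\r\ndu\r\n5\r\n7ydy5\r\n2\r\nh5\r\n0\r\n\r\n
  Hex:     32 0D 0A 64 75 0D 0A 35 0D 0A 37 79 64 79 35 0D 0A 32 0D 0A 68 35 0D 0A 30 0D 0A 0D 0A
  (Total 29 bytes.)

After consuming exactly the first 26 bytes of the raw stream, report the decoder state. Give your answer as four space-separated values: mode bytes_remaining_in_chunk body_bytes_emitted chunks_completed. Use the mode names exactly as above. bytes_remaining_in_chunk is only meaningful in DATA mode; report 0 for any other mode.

Byte 0 = '2': mode=SIZE remaining=0 emitted=0 chunks_done=0
Byte 1 = 0x0D: mode=SIZE_CR remaining=0 emitted=0 chunks_done=0
Byte 2 = 0x0A: mode=DATA remaining=2 emitted=0 chunks_done=0
Byte 3 = 'd': mode=DATA remaining=1 emitted=1 chunks_done=0
Byte 4 = 'u': mode=DATA_DONE remaining=0 emitted=2 chunks_done=0
Byte 5 = 0x0D: mode=DATA_CR remaining=0 emitted=2 chunks_done=0
Byte 6 = 0x0A: mode=SIZE remaining=0 emitted=2 chunks_done=1
Byte 7 = '5': mode=SIZE remaining=0 emitted=2 chunks_done=1
Byte 8 = 0x0D: mode=SIZE_CR remaining=0 emitted=2 chunks_done=1
Byte 9 = 0x0A: mode=DATA remaining=5 emitted=2 chunks_done=1
Byte 10 = '7': mode=DATA remaining=4 emitted=3 chunks_done=1
Byte 11 = 'y': mode=DATA remaining=3 emitted=4 chunks_done=1
Byte 12 = 'd': mode=DATA remaining=2 emitted=5 chunks_done=1
Byte 13 = 'y': mode=DATA remaining=1 emitted=6 chunks_done=1
Byte 14 = '5': mode=DATA_DONE remaining=0 emitted=7 chunks_done=1
Byte 15 = 0x0D: mode=DATA_CR remaining=0 emitted=7 chunks_done=1
Byte 16 = 0x0A: mode=SIZE remaining=0 emitted=7 chunks_done=2
Byte 17 = '2': mode=SIZE remaining=0 emitted=7 chunks_done=2
Byte 18 = 0x0D: mode=SIZE_CR remaining=0 emitted=7 chunks_done=2
Byte 19 = 0x0A: mode=DATA remaining=2 emitted=7 chunks_done=2
Byte 20 = 'h': mode=DATA remaining=1 emitted=8 chunks_done=2
Byte 21 = '5': mode=DATA_DONE remaining=0 emitted=9 chunks_done=2
Byte 22 = 0x0D: mode=DATA_CR remaining=0 emitted=9 chunks_done=2
Byte 23 = 0x0A: mode=SIZE remaining=0 emitted=9 chunks_done=3
Byte 24 = '0': mode=SIZE remaining=0 emitted=9 chunks_done=3
Byte 25 = 0x0D: mode=SIZE_CR remaining=0 emitted=9 chunks_done=3

Answer: SIZE_CR 0 9 3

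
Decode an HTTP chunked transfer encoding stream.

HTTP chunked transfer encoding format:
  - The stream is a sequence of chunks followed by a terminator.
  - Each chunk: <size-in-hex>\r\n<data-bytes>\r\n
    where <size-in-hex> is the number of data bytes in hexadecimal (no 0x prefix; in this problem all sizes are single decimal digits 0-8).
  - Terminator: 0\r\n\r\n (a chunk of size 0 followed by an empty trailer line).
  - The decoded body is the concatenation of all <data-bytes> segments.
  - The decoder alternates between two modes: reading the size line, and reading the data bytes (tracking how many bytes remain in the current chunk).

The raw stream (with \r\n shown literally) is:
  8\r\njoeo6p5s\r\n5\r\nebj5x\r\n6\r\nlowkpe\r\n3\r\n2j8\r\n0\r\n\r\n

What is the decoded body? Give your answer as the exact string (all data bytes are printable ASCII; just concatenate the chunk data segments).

Chunk 1: stream[0..1]='8' size=0x8=8, data at stream[3..11]='joeo6p5s' -> body[0..8], body so far='joeo6p5s'
Chunk 2: stream[13..14]='5' size=0x5=5, data at stream[16..21]='ebj5x' -> body[8..13], body so far='joeo6p5sebj5x'
Chunk 3: stream[23..24]='6' size=0x6=6, data at stream[26..32]='lowkpe' -> body[13..19], body so far='joeo6p5sebj5xlowkpe'
Chunk 4: stream[34..35]='3' size=0x3=3, data at stream[37..40]='2j8' -> body[19..22], body so far='joeo6p5sebj5xlowkpe2j8'
Chunk 5: stream[42..43]='0' size=0 (terminator). Final body='joeo6p5sebj5xlowkpe2j8' (22 bytes)

Answer: joeo6p5sebj5xlowkpe2j8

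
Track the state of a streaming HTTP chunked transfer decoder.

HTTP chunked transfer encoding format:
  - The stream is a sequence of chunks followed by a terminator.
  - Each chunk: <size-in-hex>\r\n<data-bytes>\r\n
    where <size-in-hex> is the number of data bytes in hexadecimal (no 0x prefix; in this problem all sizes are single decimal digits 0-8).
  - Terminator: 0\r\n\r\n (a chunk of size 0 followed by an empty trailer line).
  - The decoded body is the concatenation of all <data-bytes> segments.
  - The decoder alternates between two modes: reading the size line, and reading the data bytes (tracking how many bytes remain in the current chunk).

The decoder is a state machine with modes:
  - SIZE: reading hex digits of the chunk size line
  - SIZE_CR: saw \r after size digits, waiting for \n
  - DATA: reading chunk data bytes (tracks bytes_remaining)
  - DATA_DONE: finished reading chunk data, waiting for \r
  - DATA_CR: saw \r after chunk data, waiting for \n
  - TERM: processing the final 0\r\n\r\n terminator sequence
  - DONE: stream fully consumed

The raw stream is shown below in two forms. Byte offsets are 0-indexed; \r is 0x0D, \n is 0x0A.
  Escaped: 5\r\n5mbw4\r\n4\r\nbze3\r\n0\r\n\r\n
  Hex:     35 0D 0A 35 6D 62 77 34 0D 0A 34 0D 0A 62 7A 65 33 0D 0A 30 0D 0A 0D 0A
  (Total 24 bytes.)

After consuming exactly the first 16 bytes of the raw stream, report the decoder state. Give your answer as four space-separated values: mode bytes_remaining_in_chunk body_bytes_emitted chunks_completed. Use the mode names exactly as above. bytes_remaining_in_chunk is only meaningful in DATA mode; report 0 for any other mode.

Answer: DATA 1 8 1

Derivation:
Byte 0 = '5': mode=SIZE remaining=0 emitted=0 chunks_done=0
Byte 1 = 0x0D: mode=SIZE_CR remaining=0 emitted=0 chunks_done=0
Byte 2 = 0x0A: mode=DATA remaining=5 emitted=0 chunks_done=0
Byte 3 = '5': mode=DATA remaining=4 emitted=1 chunks_done=0
Byte 4 = 'm': mode=DATA remaining=3 emitted=2 chunks_done=0
Byte 5 = 'b': mode=DATA remaining=2 emitted=3 chunks_done=0
Byte 6 = 'w': mode=DATA remaining=1 emitted=4 chunks_done=0
Byte 7 = '4': mode=DATA_DONE remaining=0 emitted=5 chunks_done=0
Byte 8 = 0x0D: mode=DATA_CR remaining=0 emitted=5 chunks_done=0
Byte 9 = 0x0A: mode=SIZE remaining=0 emitted=5 chunks_done=1
Byte 10 = '4': mode=SIZE remaining=0 emitted=5 chunks_done=1
Byte 11 = 0x0D: mode=SIZE_CR remaining=0 emitted=5 chunks_done=1
Byte 12 = 0x0A: mode=DATA remaining=4 emitted=5 chunks_done=1
Byte 13 = 'b': mode=DATA remaining=3 emitted=6 chunks_done=1
Byte 14 = 'z': mode=DATA remaining=2 emitted=7 chunks_done=1
Byte 15 = 'e': mode=DATA remaining=1 emitted=8 chunks_done=1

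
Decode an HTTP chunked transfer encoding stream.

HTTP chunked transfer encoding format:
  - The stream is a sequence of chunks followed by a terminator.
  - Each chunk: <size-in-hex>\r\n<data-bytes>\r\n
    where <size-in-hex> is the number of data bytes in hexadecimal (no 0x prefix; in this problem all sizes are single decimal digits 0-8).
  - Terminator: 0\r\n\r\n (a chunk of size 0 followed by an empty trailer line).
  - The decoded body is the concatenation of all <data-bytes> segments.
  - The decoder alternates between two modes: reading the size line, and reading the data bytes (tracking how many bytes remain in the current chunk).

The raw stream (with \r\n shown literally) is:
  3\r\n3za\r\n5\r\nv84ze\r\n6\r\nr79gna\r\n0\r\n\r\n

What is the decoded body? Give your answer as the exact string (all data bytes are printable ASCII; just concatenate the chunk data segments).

Answer: 3zav84zer79gna

Derivation:
Chunk 1: stream[0..1]='3' size=0x3=3, data at stream[3..6]='3za' -> body[0..3], body so far='3za'
Chunk 2: stream[8..9]='5' size=0x5=5, data at stream[11..16]='v84ze' -> body[3..8], body so far='3zav84ze'
Chunk 3: stream[18..19]='6' size=0x6=6, data at stream[21..27]='r79gna' -> body[8..14], body so far='3zav84zer79gna'
Chunk 4: stream[29..30]='0' size=0 (terminator). Final body='3zav84zer79gna' (14 bytes)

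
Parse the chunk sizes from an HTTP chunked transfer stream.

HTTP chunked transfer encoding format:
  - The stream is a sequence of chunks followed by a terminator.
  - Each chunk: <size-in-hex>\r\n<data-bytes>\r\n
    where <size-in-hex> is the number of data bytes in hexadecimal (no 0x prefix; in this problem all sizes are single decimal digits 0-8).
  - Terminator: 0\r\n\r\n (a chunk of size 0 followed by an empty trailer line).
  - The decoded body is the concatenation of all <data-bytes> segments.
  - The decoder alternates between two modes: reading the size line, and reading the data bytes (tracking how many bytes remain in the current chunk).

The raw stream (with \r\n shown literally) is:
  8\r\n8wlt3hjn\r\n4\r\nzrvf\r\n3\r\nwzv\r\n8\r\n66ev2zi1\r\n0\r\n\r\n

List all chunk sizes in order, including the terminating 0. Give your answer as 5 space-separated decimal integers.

Chunk 1: stream[0..1]='8' size=0x8=8, data at stream[3..11]='8wlt3hjn' -> body[0..8], body so far='8wlt3hjn'
Chunk 2: stream[13..14]='4' size=0x4=4, data at stream[16..20]='zrvf' -> body[8..12], body so far='8wlt3hjnzrvf'
Chunk 3: stream[22..23]='3' size=0x3=3, data at stream[25..28]='wzv' -> body[12..15], body so far='8wlt3hjnzrvfwzv'
Chunk 4: stream[30..31]='8' size=0x8=8, data at stream[33..41]='66ev2zi1' -> body[15..23], body so far='8wlt3hjnzrvfwzv66ev2zi1'
Chunk 5: stream[43..44]='0' size=0 (terminator). Final body='8wlt3hjnzrvfwzv66ev2zi1' (23 bytes)

Answer: 8 4 3 8 0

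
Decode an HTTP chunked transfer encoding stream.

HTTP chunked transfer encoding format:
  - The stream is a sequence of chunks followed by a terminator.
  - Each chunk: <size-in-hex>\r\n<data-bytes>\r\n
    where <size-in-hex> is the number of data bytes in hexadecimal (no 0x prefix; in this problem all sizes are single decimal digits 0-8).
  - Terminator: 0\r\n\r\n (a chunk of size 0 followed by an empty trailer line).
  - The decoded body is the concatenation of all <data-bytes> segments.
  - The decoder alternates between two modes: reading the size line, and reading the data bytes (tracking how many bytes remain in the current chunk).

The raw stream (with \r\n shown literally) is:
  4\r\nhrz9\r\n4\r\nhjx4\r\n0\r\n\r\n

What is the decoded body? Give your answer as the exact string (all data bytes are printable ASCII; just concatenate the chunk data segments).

Chunk 1: stream[0..1]='4' size=0x4=4, data at stream[3..7]='hrz9' -> body[0..4], body so far='hrz9'
Chunk 2: stream[9..10]='4' size=0x4=4, data at stream[12..16]='hjx4' -> body[4..8], body so far='hrz9hjx4'
Chunk 3: stream[18..19]='0' size=0 (terminator). Final body='hrz9hjx4' (8 bytes)

Answer: hrz9hjx4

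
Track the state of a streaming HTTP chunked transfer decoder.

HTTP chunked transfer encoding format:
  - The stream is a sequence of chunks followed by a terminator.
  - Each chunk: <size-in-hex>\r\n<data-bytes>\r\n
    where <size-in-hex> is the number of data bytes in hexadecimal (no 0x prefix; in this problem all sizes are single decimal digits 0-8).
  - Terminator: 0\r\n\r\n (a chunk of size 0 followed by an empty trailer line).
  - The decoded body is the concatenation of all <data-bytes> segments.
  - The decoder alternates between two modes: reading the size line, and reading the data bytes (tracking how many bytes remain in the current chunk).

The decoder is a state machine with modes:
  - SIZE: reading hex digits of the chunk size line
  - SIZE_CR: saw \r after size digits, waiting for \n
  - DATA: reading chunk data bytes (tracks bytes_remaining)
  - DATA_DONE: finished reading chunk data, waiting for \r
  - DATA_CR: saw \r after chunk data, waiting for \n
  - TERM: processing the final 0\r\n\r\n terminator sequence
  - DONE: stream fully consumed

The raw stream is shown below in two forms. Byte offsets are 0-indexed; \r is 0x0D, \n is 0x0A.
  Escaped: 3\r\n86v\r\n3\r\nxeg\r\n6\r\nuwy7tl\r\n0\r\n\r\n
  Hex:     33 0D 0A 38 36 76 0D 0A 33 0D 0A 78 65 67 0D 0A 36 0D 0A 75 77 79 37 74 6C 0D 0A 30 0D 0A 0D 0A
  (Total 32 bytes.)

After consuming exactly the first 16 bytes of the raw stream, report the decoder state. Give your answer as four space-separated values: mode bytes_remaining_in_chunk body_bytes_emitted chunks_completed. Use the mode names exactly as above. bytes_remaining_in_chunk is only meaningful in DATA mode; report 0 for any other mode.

Answer: SIZE 0 6 2

Derivation:
Byte 0 = '3': mode=SIZE remaining=0 emitted=0 chunks_done=0
Byte 1 = 0x0D: mode=SIZE_CR remaining=0 emitted=0 chunks_done=0
Byte 2 = 0x0A: mode=DATA remaining=3 emitted=0 chunks_done=0
Byte 3 = '8': mode=DATA remaining=2 emitted=1 chunks_done=0
Byte 4 = '6': mode=DATA remaining=1 emitted=2 chunks_done=0
Byte 5 = 'v': mode=DATA_DONE remaining=0 emitted=3 chunks_done=0
Byte 6 = 0x0D: mode=DATA_CR remaining=0 emitted=3 chunks_done=0
Byte 7 = 0x0A: mode=SIZE remaining=0 emitted=3 chunks_done=1
Byte 8 = '3': mode=SIZE remaining=0 emitted=3 chunks_done=1
Byte 9 = 0x0D: mode=SIZE_CR remaining=0 emitted=3 chunks_done=1
Byte 10 = 0x0A: mode=DATA remaining=3 emitted=3 chunks_done=1
Byte 11 = 'x': mode=DATA remaining=2 emitted=4 chunks_done=1
Byte 12 = 'e': mode=DATA remaining=1 emitted=5 chunks_done=1
Byte 13 = 'g': mode=DATA_DONE remaining=0 emitted=6 chunks_done=1
Byte 14 = 0x0D: mode=DATA_CR remaining=0 emitted=6 chunks_done=1
Byte 15 = 0x0A: mode=SIZE remaining=0 emitted=6 chunks_done=2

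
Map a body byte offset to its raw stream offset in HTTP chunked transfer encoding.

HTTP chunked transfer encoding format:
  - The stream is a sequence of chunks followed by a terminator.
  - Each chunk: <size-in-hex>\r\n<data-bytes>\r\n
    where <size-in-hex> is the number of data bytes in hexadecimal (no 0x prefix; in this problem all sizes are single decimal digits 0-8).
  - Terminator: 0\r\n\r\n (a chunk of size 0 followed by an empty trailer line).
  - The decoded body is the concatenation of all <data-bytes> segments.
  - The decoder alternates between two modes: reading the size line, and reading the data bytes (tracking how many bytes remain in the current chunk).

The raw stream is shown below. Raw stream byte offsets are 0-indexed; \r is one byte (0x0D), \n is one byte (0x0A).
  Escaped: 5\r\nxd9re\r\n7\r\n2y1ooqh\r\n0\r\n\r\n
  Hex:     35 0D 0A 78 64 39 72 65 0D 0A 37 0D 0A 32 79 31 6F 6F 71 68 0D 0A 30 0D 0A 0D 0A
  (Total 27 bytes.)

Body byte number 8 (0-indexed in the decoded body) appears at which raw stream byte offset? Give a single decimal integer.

Chunk 1: stream[0..1]='5' size=0x5=5, data at stream[3..8]='xd9re' -> body[0..5], body so far='xd9re'
Chunk 2: stream[10..11]='7' size=0x7=7, data at stream[13..20]='2y1ooqh' -> body[5..12], body so far='xd9re2y1ooqh'
Chunk 3: stream[22..23]='0' size=0 (terminator). Final body='xd9re2y1ooqh' (12 bytes)
Body byte 8 at stream offset 16

Answer: 16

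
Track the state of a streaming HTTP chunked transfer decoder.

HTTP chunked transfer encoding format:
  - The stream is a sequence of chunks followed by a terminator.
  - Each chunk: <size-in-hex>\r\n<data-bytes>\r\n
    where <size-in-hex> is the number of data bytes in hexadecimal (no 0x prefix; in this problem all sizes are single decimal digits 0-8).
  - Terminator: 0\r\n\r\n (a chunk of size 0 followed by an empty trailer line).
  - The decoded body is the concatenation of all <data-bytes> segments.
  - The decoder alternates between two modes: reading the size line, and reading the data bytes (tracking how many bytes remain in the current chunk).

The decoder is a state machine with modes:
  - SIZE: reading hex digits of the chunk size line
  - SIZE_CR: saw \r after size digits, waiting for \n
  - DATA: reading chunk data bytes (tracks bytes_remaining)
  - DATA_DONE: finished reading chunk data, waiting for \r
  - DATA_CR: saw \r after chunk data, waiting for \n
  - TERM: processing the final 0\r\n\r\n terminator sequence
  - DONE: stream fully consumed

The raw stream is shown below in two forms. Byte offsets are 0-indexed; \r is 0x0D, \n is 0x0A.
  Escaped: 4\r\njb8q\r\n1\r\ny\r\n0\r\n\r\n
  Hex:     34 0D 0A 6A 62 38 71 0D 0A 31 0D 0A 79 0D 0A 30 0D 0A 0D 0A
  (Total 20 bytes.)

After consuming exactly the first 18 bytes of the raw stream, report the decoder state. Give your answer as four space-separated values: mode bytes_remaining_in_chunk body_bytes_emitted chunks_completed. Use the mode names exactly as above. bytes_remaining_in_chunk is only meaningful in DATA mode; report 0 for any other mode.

Byte 0 = '4': mode=SIZE remaining=0 emitted=0 chunks_done=0
Byte 1 = 0x0D: mode=SIZE_CR remaining=0 emitted=0 chunks_done=0
Byte 2 = 0x0A: mode=DATA remaining=4 emitted=0 chunks_done=0
Byte 3 = 'j': mode=DATA remaining=3 emitted=1 chunks_done=0
Byte 4 = 'b': mode=DATA remaining=2 emitted=2 chunks_done=0
Byte 5 = '8': mode=DATA remaining=1 emitted=3 chunks_done=0
Byte 6 = 'q': mode=DATA_DONE remaining=0 emitted=4 chunks_done=0
Byte 7 = 0x0D: mode=DATA_CR remaining=0 emitted=4 chunks_done=0
Byte 8 = 0x0A: mode=SIZE remaining=0 emitted=4 chunks_done=1
Byte 9 = '1': mode=SIZE remaining=0 emitted=4 chunks_done=1
Byte 10 = 0x0D: mode=SIZE_CR remaining=0 emitted=4 chunks_done=1
Byte 11 = 0x0A: mode=DATA remaining=1 emitted=4 chunks_done=1
Byte 12 = 'y': mode=DATA_DONE remaining=0 emitted=5 chunks_done=1
Byte 13 = 0x0D: mode=DATA_CR remaining=0 emitted=5 chunks_done=1
Byte 14 = 0x0A: mode=SIZE remaining=0 emitted=5 chunks_done=2
Byte 15 = '0': mode=SIZE remaining=0 emitted=5 chunks_done=2
Byte 16 = 0x0D: mode=SIZE_CR remaining=0 emitted=5 chunks_done=2
Byte 17 = 0x0A: mode=TERM remaining=0 emitted=5 chunks_done=2

Answer: TERM 0 5 2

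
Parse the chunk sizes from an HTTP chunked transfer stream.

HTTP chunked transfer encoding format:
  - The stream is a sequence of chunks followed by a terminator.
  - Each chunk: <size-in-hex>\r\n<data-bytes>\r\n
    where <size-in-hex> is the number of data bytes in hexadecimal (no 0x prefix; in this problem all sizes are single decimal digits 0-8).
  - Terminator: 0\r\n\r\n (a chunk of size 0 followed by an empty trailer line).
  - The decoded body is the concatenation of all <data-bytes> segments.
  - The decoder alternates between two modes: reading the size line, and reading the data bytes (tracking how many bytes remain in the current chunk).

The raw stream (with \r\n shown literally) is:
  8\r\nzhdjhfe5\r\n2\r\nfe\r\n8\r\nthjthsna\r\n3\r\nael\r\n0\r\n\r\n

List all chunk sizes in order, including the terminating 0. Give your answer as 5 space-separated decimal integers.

Chunk 1: stream[0..1]='8' size=0x8=8, data at stream[3..11]='zhdjhfe5' -> body[0..8], body so far='zhdjhfe5'
Chunk 2: stream[13..14]='2' size=0x2=2, data at stream[16..18]='fe' -> body[8..10], body so far='zhdjhfe5fe'
Chunk 3: stream[20..21]='8' size=0x8=8, data at stream[23..31]='thjthsna' -> body[10..18], body so far='zhdjhfe5fethjthsna'
Chunk 4: stream[33..34]='3' size=0x3=3, data at stream[36..39]='ael' -> body[18..21], body so far='zhdjhfe5fethjthsnaael'
Chunk 5: stream[41..42]='0' size=0 (terminator). Final body='zhdjhfe5fethjthsnaael' (21 bytes)

Answer: 8 2 8 3 0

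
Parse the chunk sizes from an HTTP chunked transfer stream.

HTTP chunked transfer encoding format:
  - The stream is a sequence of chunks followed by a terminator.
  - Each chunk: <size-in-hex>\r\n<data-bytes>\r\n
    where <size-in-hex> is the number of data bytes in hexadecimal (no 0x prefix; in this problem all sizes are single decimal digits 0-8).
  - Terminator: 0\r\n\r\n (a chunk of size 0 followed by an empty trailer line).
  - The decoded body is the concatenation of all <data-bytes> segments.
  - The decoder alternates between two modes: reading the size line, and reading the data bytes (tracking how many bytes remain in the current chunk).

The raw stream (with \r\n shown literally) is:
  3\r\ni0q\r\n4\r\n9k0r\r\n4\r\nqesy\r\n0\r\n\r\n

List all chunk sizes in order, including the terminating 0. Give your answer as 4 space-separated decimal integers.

Chunk 1: stream[0..1]='3' size=0x3=3, data at stream[3..6]='i0q' -> body[0..3], body so far='i0q'
Chunk 2: stream[8..9]='4' size=0x4=4, data at stream[11..15]='9k0r' -> body[3..7], body so far='i0q9k0r'
Chunk 3: stream[17..18]='4' size=0x4=4, data at stream[20..24]='qesy' -> body[7..11], body so far='i0q9k0rqesy'
Chunk 4: stream[26..27]='0' size=0 (terminator). Final body='i0q9k0rqesy' (11 bytes)

Answer: 3 4 4 0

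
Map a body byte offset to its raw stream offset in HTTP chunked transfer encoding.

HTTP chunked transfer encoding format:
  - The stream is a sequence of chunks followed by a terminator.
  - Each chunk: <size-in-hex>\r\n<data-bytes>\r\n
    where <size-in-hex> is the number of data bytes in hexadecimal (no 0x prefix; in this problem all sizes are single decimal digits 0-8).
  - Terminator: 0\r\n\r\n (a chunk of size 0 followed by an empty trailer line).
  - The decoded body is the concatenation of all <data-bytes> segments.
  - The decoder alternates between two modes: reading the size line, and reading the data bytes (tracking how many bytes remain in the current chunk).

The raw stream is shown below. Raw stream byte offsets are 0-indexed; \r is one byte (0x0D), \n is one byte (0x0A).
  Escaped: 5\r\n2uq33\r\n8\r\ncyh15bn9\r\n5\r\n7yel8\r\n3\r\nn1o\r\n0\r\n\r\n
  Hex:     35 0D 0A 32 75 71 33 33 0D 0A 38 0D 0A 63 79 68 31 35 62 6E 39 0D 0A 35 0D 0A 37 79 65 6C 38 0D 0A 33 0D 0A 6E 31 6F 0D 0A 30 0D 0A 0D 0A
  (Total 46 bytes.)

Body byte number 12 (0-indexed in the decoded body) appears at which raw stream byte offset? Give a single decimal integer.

Answer: 20

Derivation:
Chunk 1: stream[0..1]='5' size=0x5=5, data at stream[3..8]='2uq33' -> body[0..5], body so far='2uq33'
Chunk 2: stream[10..11]='8' size=0x8=8, data at stream[13..21]='cyh15bn9' -> body[5..13], body so far='2uq33cyh15bn9'
Chunk 3: stream[23..24]='5' size=0x5=5, data at stream[26..31]='7yel8' -> body[13..18], body so far='2uq33cyh15bn97yel8'
Chunk 4: stream[33..34]='3' size=0x3=3, data at stream[36..39]='n1o' -> body[18..21], body so far='2uq33cyh15bn97yel8n1o'
Chunk 5: stream[41..42]='0' size=0 (terminator). Final body='2uq33cyh15bn97yel8n1o' (21 bytes)
Body byte 12 at stream offset 20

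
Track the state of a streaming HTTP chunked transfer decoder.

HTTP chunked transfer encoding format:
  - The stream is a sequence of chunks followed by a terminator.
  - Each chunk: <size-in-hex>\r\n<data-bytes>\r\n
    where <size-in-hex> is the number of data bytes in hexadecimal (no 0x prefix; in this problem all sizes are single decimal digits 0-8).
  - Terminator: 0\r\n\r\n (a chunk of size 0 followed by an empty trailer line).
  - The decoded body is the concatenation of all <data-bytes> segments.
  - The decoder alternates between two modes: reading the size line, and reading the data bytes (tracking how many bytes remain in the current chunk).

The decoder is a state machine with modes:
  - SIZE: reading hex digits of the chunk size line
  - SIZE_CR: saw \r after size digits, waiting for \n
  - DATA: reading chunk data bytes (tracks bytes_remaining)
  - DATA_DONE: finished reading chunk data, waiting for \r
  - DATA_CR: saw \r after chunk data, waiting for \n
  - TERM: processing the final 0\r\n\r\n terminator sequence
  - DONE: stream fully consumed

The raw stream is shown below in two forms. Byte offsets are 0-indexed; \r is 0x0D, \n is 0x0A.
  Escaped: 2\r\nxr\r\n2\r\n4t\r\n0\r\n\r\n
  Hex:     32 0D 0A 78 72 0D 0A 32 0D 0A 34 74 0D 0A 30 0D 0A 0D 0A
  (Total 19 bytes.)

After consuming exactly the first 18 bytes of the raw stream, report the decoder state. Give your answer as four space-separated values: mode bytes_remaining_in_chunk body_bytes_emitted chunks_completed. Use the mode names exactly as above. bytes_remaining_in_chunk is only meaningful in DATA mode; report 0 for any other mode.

Byte 0 = '2': mode=SIZE remaining=0 emitted=0 chunks_done=0
Byte 1 = 0x0D: mode=SIZE_CR remaining=0 emitted=0 chunks_done=0
Byte 2 = 0x0A: mode=DATA remaining=2 emitted=0 chunks_done=0
Byte 3 = 'x': mode=DATA remaining=1 emitted=1 chunks_done=0
Byte 4 = 'r': mode=DATA_DONE remaining=0 emitted=2 chunks_done=0
Byte 5 = 0x0D: mode=DATA_CR remaining=0 emitted=2 chunks_done=0
Byte 6 = 0x0A: mode=SIZE remaining=0 emitted=2 chunks_done=1
Byte 7 = '2': mode=SIZE remaining=0 emitted=2 chunks_done=1
Byte 8 = 0x0D: mode=SIZE_CR remaining=0 emitted=2 chunks_done=1
Byte 9 = 0x0A: mode=DATA remaining=2 emitted=2 chunks_done=1
Byte 10 = '4': mode=DATA remaining=1 emitted=3 chunks_done=1
Byte 11 = 't': mode=DATA_DONE remaining=0 emitted=4 chunks_done=1
Byte 12 = 0x0D: mode=DATA_CR remaining=0 emitted=4 chunks_done=1
Byte 13 = 0x0A: mode=SIZE remaining=0 emitted=4 chunks_done=2
Byte 14 = '0': mode=SIZE remaining=0 emitted=4 chunks_done=2
Byte 15 = 0x0D: mode=SIZE_CR remaining=0 emitted=4 chunks_done=2
Byte 16 = 0x0A: mode=TERM remaining=0 emitted=4 chunks_done=2
Byte 17 = 0x0D: mode=TERM remaining=0 emitted=4 chunks_done=2

Answer: TERM 0 4 2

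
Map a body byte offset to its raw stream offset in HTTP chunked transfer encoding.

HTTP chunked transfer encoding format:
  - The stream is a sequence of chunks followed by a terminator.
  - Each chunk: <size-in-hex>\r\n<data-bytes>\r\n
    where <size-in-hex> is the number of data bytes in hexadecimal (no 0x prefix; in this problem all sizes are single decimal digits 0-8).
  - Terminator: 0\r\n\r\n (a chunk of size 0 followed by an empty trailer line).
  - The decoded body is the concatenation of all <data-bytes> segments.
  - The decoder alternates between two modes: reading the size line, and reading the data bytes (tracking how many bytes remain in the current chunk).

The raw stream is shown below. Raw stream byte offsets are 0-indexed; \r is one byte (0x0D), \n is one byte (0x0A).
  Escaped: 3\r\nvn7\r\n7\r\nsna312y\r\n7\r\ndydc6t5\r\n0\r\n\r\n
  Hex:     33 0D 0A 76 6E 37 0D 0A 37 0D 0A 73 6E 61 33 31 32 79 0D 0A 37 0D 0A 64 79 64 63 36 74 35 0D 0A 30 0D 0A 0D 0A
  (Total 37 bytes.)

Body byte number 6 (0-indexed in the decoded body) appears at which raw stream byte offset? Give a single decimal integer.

Chunk 1: stream[0..1]='3' size=0x3=3, data at stream[3..6]='vn7' -> body[0..3], body so far='vn7'
Chunk 2: stream[8..9]='7' size=0x7=7, data at stream[11..18]='sna312y' -> body[3..10], body so far='vn7sna312y'
Chunk 3: stream[20..21]='7' size=0x7=7, data at stream[23..30]='dydc6t5' -> body[10..17], body so far='vn7sna312ydydc6t5'
Chunk 4: stream[32..33]='0' size=0 (terminator). Final body='vn7sna312ydydc6t5' (17 bytes)
Body byte 6 at stream offset 14

Answer: 14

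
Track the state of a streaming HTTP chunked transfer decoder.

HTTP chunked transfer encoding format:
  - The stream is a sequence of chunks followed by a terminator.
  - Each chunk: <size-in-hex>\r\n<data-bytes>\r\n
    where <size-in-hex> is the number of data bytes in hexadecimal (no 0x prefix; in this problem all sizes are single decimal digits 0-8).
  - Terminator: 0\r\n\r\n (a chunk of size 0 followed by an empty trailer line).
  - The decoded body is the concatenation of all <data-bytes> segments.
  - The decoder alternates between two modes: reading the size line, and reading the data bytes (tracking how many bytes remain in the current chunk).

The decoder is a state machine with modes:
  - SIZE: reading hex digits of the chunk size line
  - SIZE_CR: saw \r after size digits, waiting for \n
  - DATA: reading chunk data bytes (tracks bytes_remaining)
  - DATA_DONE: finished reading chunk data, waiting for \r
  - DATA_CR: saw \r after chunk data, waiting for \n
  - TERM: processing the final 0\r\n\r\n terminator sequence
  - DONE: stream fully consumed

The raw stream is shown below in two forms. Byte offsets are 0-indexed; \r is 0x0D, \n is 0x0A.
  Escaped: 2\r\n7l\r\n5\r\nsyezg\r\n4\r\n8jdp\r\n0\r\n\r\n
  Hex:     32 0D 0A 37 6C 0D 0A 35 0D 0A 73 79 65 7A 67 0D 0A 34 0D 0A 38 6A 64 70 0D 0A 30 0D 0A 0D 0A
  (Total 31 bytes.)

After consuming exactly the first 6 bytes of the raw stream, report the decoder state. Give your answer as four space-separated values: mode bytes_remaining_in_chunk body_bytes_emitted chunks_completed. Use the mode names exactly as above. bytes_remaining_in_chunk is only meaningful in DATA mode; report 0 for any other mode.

Byte 0 = '2': mode=SIZE remaining=0 emitted=0 chunks_done=0
Byte 1 = 0x0D: mode=SIZE_CR remaining=0 emitted=0 chunks_done=0
Byte 2 = 0x0A: mode=DATA remaining=2 emitted=0 chunks_done=0
Byte 3 = '7': mode=DATA remaining=1 emitted=1 chunks_done=0
Byte 4 = 'l': mode=DATA_DONE remaining=0 emitted=2 chunks_done=0
Byte 5 = 0x0D: mode=DATA_CR remaining=0 emitted=2 chunks_done=0

Answer: DATA_CR 0 2 0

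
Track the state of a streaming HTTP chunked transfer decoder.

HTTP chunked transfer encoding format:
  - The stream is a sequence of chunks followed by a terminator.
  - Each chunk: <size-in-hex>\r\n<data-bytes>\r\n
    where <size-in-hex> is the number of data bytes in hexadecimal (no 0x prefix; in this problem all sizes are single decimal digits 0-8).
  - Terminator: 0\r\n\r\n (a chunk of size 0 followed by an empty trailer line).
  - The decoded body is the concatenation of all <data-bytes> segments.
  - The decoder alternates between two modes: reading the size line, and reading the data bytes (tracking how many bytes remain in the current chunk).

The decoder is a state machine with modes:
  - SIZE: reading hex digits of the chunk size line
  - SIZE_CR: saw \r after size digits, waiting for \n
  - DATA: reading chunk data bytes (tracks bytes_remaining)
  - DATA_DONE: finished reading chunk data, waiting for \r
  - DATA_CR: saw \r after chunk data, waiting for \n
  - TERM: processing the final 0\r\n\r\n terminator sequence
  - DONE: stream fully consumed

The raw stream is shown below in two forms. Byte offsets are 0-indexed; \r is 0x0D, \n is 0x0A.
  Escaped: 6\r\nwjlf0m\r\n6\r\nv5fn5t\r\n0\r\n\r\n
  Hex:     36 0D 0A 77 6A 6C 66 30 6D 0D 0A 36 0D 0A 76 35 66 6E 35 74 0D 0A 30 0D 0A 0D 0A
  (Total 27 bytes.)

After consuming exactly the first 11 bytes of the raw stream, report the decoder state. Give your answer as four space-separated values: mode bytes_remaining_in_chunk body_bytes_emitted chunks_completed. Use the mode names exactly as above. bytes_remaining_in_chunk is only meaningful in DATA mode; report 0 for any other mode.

Answer: SIZE 0 6 1

Derivation:
Byte 0 = '6': mode=SIZE remaining=0 emitted=0 chunks_done=0
Byte 1 = 0x0D: mode=SIZE_CR remaining=0 emitted=0 chunks_done=0
Byte 2 = 0x0A: mode=DATA remaining=6 emitted=0 chunks_done=0
Byte 3 = 'w': mode=DATA remaining=5 emitted=1 chunks_done=0
Byte 4 = 'j': mode=DATA remaining=4 emitted=2 chunks_done=0
Byte 5 = 'l': mode=DATA remaining=3 emitted=3 chunks_done=0
Byte 6 = 'f': mode=DATA remaining=2 emitted=4 chunks_done=0
Byte 7 = '0': mode=DATA remaining=1 emitted=5 chunks_done=0
Byte 8 = 'm': mode=DATA_DONE remaining=0 emitted=6 chunks_done=0
Byte 9 = 0x0D: mode=DATA_CR remaining=0 emitted=6 chunks_done=0
Byte 10 = 0x0A: mode=SIZE remaining=0 emitted=6 chunks_done=1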